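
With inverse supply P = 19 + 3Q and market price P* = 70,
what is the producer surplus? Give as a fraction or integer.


Minimum supply price (at Q=0): P_min = 19
Quantity supplied at P* = 70:
Q* = (70 - 19)/3 = 17
PS = (1/2) * Q* * (P* - P_min)
PS = (1/2) * 17 * (70 - 19)
PS = (1/2) * 17 * 51 = 867/2

867/2


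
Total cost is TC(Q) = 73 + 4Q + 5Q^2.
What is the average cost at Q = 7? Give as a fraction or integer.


TC(7) = 73 + 4*7 + 5*7^2
TC(7) = 73 + 28 + 245 = 346
AC = TC/Q = 346/7 = 346/7

346/7


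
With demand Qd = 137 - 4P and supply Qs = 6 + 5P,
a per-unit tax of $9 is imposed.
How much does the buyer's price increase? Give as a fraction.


With a per-unit tax, the buyer's price increase depends on relative slopes.
Supply slope: d = 5, Demand slope: b = 4
Buyer's price increase = d * tax / (b + d)
= 5 * 9 / (4 + 5)
= 45 / 9 = 5

5


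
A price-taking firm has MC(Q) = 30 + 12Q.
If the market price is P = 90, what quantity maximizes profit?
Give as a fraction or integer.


In perfect competition, profit is maximized where P = MC.
90 = 30 + 12Q
60 = 12Q
Q* = 60/12 = 5

5


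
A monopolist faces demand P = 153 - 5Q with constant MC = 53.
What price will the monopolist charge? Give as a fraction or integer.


MR = 153 - 10Q
Set MR = MC: 153 - 10Q = 53
Q* = 10
Substitute into demand:
P* = 153 - 5*10 = 103

103


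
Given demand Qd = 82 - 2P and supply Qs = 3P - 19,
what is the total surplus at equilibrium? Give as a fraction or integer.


Find equilibrium: 82 - 2P = 3P - 19
82 + 19 = 5P
P* = 101/5 = 101/5
Q* = 3*101/5 - 19 = 208/5
Inverse demand: P = 41 - Q/2, so P_max = 41
Inverse supply: P = 19/3 + Q/3, so P_min = 19/3
CS = (1/2) * 208/5 * (41 - 101/5) = 10816/25
PS = (1/2) * 208/5 * (101/5 - 19/3) = 21632/75
TS = CS + PS = 10816/25 + 21632/75 = 10816/15

10816/15


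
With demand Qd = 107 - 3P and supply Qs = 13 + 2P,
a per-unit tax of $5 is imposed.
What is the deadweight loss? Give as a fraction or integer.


Pre-tax equilibrium quantity: Q* = 253/5
Post-tax equilibrium quantity: Q_tax = 223/5
Reduction in quantity: Q* - Q_tax = 6
DWL = (1/2) * tax * (Q* - Q_tax)
DWL = (1/2) * 5 * 6 = 15

15


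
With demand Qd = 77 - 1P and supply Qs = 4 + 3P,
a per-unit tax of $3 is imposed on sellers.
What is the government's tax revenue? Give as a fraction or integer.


With tax on sellers, new supply: Qs' = 4 + 3(P - 3)
= 3P - 5
New equilibrium quantity:
Q_new = 113/2
Tax revenue = tax * Q_new = 3 * 113/2 = 339/2

339/2


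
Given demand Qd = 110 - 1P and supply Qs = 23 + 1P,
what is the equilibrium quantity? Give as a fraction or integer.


First find equilibrium price:
110 - 1P = 23 + 1P
P* = 87/2 = 87/2
Then substitute into demand:
Q* = 110 - 1 * 87/2 = 133/2

133/2


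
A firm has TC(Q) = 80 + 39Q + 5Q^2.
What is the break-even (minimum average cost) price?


AC(Q) = 80/Q + 39 + 5Q
To minimize: dAC/dQ = -80/Q^2 + 5 = 0
Q^2 = 80/5 = 16
Q* = 4
Min AC = 80/4 + 39 + 5*4
Min AC = 20 + 39 + 20 = 79

79


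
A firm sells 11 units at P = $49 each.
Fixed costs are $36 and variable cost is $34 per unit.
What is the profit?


Total Revenue = P * Q = 49 * 11 = $539
Total Cost = FC + VC*Q = 36 + 34*11 = $410
Profit = TR - TC = 539 - 410 = $129

$129


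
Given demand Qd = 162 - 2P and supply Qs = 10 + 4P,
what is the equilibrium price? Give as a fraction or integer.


At equilibrium, Qd = Qs.
162 - 2P = 10 + 4P
162 - 10 = 2P + 4P
152 = 6P
P* = 152/6 = 76/3

76/3


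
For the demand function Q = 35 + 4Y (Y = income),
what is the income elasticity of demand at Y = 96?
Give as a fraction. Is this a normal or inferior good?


dQ/dY = 4
At Y = 96: Q = 35 + 4*96 = 419
Ey = (dQ/dY)(Y/Q) = 4 * 96 / 419 = 384/419
Since Ey > 0, this is a normal good.

384/419 (normal good)


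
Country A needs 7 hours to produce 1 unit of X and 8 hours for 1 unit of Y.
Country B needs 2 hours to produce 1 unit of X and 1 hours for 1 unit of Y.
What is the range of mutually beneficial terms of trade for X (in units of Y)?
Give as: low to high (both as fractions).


Opportunity cost of X for Country A = hours_X / hours_Y = 7/8 = 7/8 units of Y
Opportunity cost of X for Country B = hours_X / hours_Y = 2/1 = 2 units of Y
Terms of trade must be between the two opportunity costs.
Range: 7/8 to 2

7/8 to 2


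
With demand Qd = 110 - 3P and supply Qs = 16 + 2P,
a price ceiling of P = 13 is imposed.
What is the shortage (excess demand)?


At P = 13:
Qd = 110 - 3*13 = 71
Qs = 16 + 2*13 = 42
Shortage = Qd - Qs = 71 - 42 = 29

29


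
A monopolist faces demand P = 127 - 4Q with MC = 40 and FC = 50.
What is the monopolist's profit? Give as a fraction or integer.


MR = MC: 127 - 8Q = 40
Q* = 87/8
P* = 127 - 4*87/8 = 167/2
Profit = (P* - MC)*Q* - FC
= (167/2 - 40)*87/8 - 50
= 87/2*87/8 - 50
= 7569/16 - 50 = 6769/16

6769/16


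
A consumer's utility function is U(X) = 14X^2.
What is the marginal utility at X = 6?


MU = dU/dX = 14*2*X^(2-1)
MU = 28*X^1
At X = 6:
MU = 28 * 6^1
MU = 28 * 6 = 168

168


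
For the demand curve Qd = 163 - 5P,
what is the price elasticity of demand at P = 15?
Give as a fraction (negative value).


dQ/dP = -5
At P = 15: Q = 163 - 5*15 = 88
E = (dQ/dP)(P/Q) = (-5)(15/88) = -75/88

-75/88


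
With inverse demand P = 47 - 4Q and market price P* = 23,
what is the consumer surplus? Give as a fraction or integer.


Maximum willingness to pay (at Q=0): P_max = 47
Quantity demanded at P* = 23:
Q* = (47 - 23)/4 = 6
CS = (1/2) * Q* * (P_max - P*)
CS = (1/2) * 6 * (47 - 23)
CS = (1/2) * 6 * 24 = 72

72


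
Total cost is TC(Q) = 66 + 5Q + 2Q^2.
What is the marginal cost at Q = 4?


MC = dTC/dQ = 5 + 2*2*Q
At Q = 4:
MC = 5 + 4*4
MC = 5 + 16 = 21

21


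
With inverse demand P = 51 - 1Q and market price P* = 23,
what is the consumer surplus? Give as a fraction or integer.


Maximum willingness to pay (at Q=0): P_max = 51
Quantity demanded at P* = 23:
Q* = (51 - 23)/1 = 28
CS = (1/2) * Q* * (P_max - P*)
CS = (1/2) * 28 * (51 - 23)
CS = (1/2) * 28 * 28 = 392

392


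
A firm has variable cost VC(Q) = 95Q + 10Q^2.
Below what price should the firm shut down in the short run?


AVC(Q) = VC(Q)/Q = 95 + 10Q
AVC is increasing in Q, so minimum AVC is at Q -> 0+.
Min AVC = 95
The firm should shut down if P < 95.

95


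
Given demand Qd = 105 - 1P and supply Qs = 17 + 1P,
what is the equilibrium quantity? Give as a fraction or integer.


First find equilibrium price:
105 - 1P = 17 + 1P
P* = 88/2 = 44
Then substitute into demand:
Q* = 105 - 1 * 44 = 61

61


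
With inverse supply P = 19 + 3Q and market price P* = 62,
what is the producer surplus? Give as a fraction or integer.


Minimum supply price (at Q=0): P_min = 19
Quantity supplied at P* = 62:
Q* = (62 - 19)/3 = 43/3
PS = (1/2) * Q* * (P* - P_min)
PS = (1/2) * 43/3 * (62 - 19)
PS = (1/2) * 43/3 * 43 = 1849/6

1849/6


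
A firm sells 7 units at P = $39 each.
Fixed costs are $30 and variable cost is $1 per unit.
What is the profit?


Total Revenue = P * Q = 39 * 7 = $273
Total Cost = FC + VC*Q = 30 + 1*7 = $37
Profit = TR - TC = 273 - 37 = $236

$236


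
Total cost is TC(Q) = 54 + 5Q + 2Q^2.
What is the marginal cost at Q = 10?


MC = dTC/dQ = 5 + 2*2*Q
At Q = 10:
MC = 5 + 4*10
MC = 5 + 40 = 45

45


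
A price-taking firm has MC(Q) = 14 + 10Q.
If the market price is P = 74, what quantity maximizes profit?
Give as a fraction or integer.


In perfect competition, profit is maximized where P = MC.
74 = 14 + 10Q
60 = 10Q
Q* = 60/10 = 6

6


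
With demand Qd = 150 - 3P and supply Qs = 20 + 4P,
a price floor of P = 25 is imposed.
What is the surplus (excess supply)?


At P = 25:
Qd = 150 - 3*25 = 75
Qs = 20 + 4*25 = 120
Surplus = Qs - Qd = 120 - 75 = 45

45


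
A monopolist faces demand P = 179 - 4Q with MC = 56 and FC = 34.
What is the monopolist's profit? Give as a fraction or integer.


MR = MC: 179 - 8Q = 56
Q* = 123/8
P* = 179 - 4*123/8 = 235/2
Profit = (P* - MC)*Q* - FC
= (235/2 - 56)*123/8 - 34
= 123/2*123/8 - 34
= 15129/16 - 34 = 14585/16

14585/16


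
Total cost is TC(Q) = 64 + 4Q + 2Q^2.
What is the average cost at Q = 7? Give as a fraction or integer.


TC(7) = 64 + 4*7 + 2*7^2
TC(7) = 64 + 28 + 98 = 190
AC = TC/Q = 190/7 = 190/7

190/7


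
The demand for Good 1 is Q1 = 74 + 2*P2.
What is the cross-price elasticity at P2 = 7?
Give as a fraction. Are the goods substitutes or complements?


dQ1/dP2 = 2
At P2 = 7: Q1 = 74 + 2*7 = 88
Exy = (dQ1/dP2)(P2/Q1) = 2 * 7 / 88 = 7/44
Since Exy > 0, the goods are substitutes.

7/44 (substitutes)


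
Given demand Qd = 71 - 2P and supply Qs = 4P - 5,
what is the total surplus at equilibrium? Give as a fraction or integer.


Find equilibrium: 71 - 2P = 4P - 5
71 + 5 = 6P
P* = 76/6 = 38/3
Q* = 4*38/3 - 5 = 137/3
Inverse demand: P = 71/2 - Q/2, so P_max = 71/2
Inverse supply: P = 5/4 + Q/4, so P_min = 5/4
CS = (1/2) * 137/3 * (71/2 - 38/3) = 18769/36
PS = (1/2) * 137/3 * (38/3 - 5/4) = 18769/72
TS = CS + PS = 18769/36 + 18769/72 = 18769/24

18769/24


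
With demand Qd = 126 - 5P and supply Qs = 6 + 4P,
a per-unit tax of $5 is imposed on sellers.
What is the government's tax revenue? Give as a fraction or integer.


With tax on sellers, new supply: Qs' = 6 + 4(P - 5)
= 4P - 14
New equilibrium quantity:
Q_new = 434/9
Tax revenue = tax * Q_new = 5 * 434/9 = 2170/9

2170/9


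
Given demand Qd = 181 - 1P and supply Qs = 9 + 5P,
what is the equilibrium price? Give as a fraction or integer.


At equilibrium, Qd = Qs.
181 - 1P = 9 + 5P
181 - 9 = 1P + 5P
172 = 6P
P* = 172/6 = 86/3

86/3


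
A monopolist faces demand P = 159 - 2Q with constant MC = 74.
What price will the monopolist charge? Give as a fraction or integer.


MR = 159 - 4Q
Set MR = MC: 159 - 4Q = 74
Q* = 85/4
Substitute into demand:
P* = 159 - 2*85/4 = 233/2

233/2


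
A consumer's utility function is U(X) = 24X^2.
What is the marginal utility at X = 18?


MU = dU/dX = 24*2*X^(2-1)
MU = 48*X^1
At X = 18:
MU = 48 * 18^1
MU = 48 * 18 = 864

864


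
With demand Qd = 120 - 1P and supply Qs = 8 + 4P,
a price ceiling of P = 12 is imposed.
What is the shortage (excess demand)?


At P = 12:
Qd = 120 - 1*12 = 108
Qs = 8 + 4*12 = 56
Shortage = Qd - Qs = 108 - 56 = 52

52


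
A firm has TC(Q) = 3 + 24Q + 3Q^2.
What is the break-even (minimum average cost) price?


AC(Q) = 3/Q + 24 + 3Q
To minimize: dAC/dQ = -3/Q^2 + 3 = 0
Q^2 = 3/3 = 1
Q* = 1
Min AC = 3/1 + 24 + 3*1
Min AC = 3 + 24 + 3 = 30

30


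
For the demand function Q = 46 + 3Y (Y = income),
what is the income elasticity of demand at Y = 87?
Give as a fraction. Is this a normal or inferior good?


dQ/dY = 3
At Y = 87: Q = 46 + 3*87 = 307
Ey = (dQ/dY)(Y/Q) = 3 * 87 / 307 = 261/307
Since Ey > 0, this is a normal good.

261/307 (normal good)


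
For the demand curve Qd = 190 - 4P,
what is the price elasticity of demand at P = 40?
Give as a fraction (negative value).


dQ/dP = -4
At P = 40: Q = 190 - 4*40 = 30
E = (dQ/dP)(P/Q) = (-4)(40/30) = -16/3

-16/3


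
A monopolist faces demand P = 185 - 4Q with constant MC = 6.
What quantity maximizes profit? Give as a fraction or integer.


TR = P*Q = (185 - 4Q)Q = 185Q - 4Q^2
MR = dTR/dQ = 185 - 8Q
Set MR = MC:
185 - 8Q = 6
179 = 8Q
Q* = 179/8 = 179/8

179/8


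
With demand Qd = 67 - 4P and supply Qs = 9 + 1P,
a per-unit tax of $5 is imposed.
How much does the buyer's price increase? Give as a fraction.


With a per-unit tax, the buyer's price increase depends on relative slopes.
Supply slope: d = 1, Demand slope: b = 4
Buyer's price increase = d * tax / (b + d)
= 1 * 5 / (4 + 1)
= 5 / 5 = 1

1


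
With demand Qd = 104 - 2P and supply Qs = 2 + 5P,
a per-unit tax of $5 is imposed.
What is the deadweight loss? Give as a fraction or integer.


Pre-tax equilibrium quantity: Q* = 524/7
Post-tax equilibrium quantity: Q_tax = 474/7
Reduction in quantity: Q* - Q_tax = 50/7
DWL = (1/2) * tax * (Q* - Q_tax)
DWL = (1/2) * 5 * 50/7 = 125/7

125/7


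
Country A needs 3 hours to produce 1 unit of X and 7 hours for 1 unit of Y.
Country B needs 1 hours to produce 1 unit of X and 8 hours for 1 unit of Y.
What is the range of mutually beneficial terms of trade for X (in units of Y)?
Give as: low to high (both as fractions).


Opportunity cost of X for Country A = hours_X / hours_Y = 3/7 = 3/7 units of Y
Opportunity cost of X for Country B = hours_X / hours_Y = 1/8 = 1/8 units of Y
Terms of trade must be between the two opportunity costs.
Range: 1/8 to 3/7

1/8 to 3/7


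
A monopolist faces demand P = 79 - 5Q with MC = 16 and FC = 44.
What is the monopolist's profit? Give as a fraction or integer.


MR = MC: 79 - 10Q = 16
Q* = 63/10
P* = 79 - 5*63/10 = 95/2
Profit = (P* - MC)*Q* - FC
= (95/2 - 16)*63/10 - 44
= 63/2*63/10 - 44
= 3969/20 - 44 = 3089/20

3089/20


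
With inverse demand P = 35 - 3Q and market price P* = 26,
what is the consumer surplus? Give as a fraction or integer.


Maximum willingness to pay (at Q=0): P_max = 35
Quantity demanded at P* = 26:
Q* = (35 - 26)/3 = 3
CS = (1/2) * Q* * (P_max - P*)
CS = (1/2) * 3 * (35 - 26)
CS = (1/2) * 3 * 9 = 27/2

27/2


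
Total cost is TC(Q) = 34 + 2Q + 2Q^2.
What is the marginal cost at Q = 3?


MC = dTC/dQ = 2 + 2*2*Q
At Q = 3:
MC = 2 + 4*3
MC = 2 + 12 = 14

14


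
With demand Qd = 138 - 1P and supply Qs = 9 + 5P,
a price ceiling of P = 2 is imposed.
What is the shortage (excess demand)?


At P = 2:
Qd = 138 - 1*2 = 136
Qs = 9 + 5*2 = 19
Shortage = Qd - Qs = 136 - 19 = 117

117


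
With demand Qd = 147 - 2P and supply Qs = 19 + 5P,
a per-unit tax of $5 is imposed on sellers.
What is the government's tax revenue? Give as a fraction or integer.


With tax on sellers, new supply: Qs' = 19 + 5(P - 5)
= 5P - 6
New equilibrium quantity:
Q_new = 723/7
Tax revenue = tax * Q_new = 5 * 723/7 = 3615/7

3615/7


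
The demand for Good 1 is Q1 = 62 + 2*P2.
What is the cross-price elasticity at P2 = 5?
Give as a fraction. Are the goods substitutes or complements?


dQ1/dP2 = 2
At P2 = 5: Q1 = 62 + 2*5 = 72
Exy = (dQ1/dP2)(P2/Q1) = 2 * 5 / 72 = 5/36
Since Exy > 0, the goods are substitutes.

5/36 (substitutes)


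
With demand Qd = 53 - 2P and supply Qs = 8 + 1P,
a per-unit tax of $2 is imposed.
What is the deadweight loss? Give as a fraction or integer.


Pre-tax equilibrium quantity: Q* = 23
Post-tax equilibrium quantity: Q_tax = 65/3
Reduction in quantity: Q* - Q_tax = 4/3
DWL = (1/2) * tax * (Q* - Q_tax)
DWL = (1/2) * 2 * 4/3 = 4/3

4/3


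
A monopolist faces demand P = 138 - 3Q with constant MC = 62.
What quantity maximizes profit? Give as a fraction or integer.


TR = P*Q = (138 - 3Q)Q = 138Q - 3Q^2
MR = dTR/dQ = 138 - 6Q
Set MR = MC:
138 - 6Q = 62
76 = 6Q
Q* = 76/6 = 38/3

38/3


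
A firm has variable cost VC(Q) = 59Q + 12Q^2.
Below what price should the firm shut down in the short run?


AVC(Q) = VC(Q)/Q = 59 + 12Q
AVC is increasing in Q, so minimum AVC is at Q -> 0+.
Min AVC = 59
The firm should shut down if P < 59.

59


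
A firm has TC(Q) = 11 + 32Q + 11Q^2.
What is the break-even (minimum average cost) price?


AC(Q) = 11/Q + 32 + 11Q
To minimize: dAC/dQ = -11/Q^2 + 11 = 0
Q^2 = 11/11 = 1
Q* = 1
Min AC = 11/1 + 32 + 11*1
Min AC = 11 + 32 + 11 = 54

54


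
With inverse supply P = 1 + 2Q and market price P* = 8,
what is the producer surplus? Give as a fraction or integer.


Minimum supply price (at Q=0): P_min = 1
Quantity supplied at P* = 8:
Q* = (8 - 1)/2 = 7/2
PS = (1/2) * Q* * (P* - P_min)
PS = (1/2) * 7/2 * (8 - 1)
PS = (1/2) * 7/2 * 7 = 49/4

49/4


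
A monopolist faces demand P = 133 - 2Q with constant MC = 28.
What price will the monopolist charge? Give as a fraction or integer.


MR = 133 - 4Q
Set MR = MC: 133 - 4Q = 28
Q* = 105/4
Substitute into demand:
P* = 133 - 2*105/4 = 161/2

161/2


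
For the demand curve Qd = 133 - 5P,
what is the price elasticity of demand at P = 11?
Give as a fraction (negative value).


dQ/dP = -5
At P = 11: Q = 133 - 5*11 = 78
E = (dQ/dP)(P/Q) = (-5)(11/78) = -55/78

-55/78


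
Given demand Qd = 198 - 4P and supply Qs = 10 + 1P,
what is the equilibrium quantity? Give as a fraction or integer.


First find equilibrium price:
198 - 4P = 10 + 1P
P* = 188/5 = 188/5
Then substitute into demand:
Q* = 198 - 4 * 188/5 = 238/5

238/5


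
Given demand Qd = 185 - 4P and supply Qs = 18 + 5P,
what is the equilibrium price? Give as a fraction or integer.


At equilibrium, Qd = Qs.
185 - 4P = 18 + 5P
185 - 18 = 4P + 5P
167 = 9P
P* = 167/9 = 167/9

167/9


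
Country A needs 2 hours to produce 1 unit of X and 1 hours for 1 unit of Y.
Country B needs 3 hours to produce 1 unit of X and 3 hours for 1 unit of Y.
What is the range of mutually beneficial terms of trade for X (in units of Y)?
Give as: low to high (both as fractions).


Opportunity cost of X for Country A = hours_X / hours_Y = 2/1 = 2 units of Y
Opportunity cost of X for Country B = hours_X / hours_Y = 3/3 = 1 units of Y
Terms of trade must be between the two opportunity costs.
Range: 1 to 2

1 to 2


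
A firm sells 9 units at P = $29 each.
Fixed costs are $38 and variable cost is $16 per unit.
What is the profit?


Total Revenue = P * Q = 29 * 9 = $261
Total Cost = FC + VC*Q = 38 + 16*9 = $182
Profit = TR - TC = 261 - 182 = $79

$79


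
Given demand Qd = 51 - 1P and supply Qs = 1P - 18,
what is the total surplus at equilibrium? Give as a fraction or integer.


Find equilibrium: 51 - 1P = 1P - 18
51 + 18 = 2P
P* = 69/2 = 69/2
Q* = 1*69/2 - 18 = 33/2
Inverse demand: P = 51 - Q/1, so P_max = 51
Inverse supply: P = 18 + Q/1, so P_min = 18
CS = (1/2) * 33/2 * (51 - 69/2) = 1089/8
PS = (1/2) * 33/2 * (69/2 - 18) = 1089/8
TS = CS + PS = 1089/8 + 1089/8 = 1089/4

1089/4


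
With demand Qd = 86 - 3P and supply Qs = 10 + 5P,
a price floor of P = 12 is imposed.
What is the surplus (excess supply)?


At P = 12:
Qd = 86 - 3*12 = 50
Qs = 10 + 5*12 = 70
Surplus = Qs - Qd = 70 - 50 = 20

20


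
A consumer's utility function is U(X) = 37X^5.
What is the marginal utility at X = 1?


MU = dU/dX = 37*5*X^(5-1)
MU = 185*X^4
At X = 1:
MU = 185 * 1^4
MU = 185 * 1 = 185

185


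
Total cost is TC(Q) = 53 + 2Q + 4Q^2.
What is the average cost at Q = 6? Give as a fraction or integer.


TC(6) = 53 + 2*6 + 4*6^2
TC(6) = 53 + 12 + 144 = 209
AC = TC/Q = 209/6 = 209/6

209/6


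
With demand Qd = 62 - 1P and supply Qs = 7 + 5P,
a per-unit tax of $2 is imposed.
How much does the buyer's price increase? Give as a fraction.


With a per-unit tax, the buyer's price increase depends on relative slopes.
Supply slope: d = 5, Demand slope: b = 1
Buyer's price increase = d * tax / (b + d)
= 5 * 2 / (1 + 5)
= 10 / 6 = 5/3

5/3


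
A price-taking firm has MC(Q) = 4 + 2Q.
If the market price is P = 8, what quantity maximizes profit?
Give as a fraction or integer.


In perfect competition, profit is maximized where P = MC.
8 = 4 + 2Q
4 = 2Q
Q* = 4/2 = 2

2


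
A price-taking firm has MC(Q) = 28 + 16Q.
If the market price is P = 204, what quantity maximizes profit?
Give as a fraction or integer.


In perfect competition, profit is maximized where P = MC.
204 = 28 + 16Q
176 = 16Q
Q* = 176/16 = 11

11


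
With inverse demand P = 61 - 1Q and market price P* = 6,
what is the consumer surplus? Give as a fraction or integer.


Maximum willingness to pay (at Q=0): P_max = 61
Quantity demanded at P* = 6:
Q* = (61 - 6)/1 = 55
CS = (1/2) * Q* * (P_max - P*)
CS = (1/2) * 55 * (61 - 6)
CS = (1/2) * 55 * 55 = 3025/2

3025/2


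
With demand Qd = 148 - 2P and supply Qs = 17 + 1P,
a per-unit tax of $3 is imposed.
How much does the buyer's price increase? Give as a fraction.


With a per-unit tax, the buyer's price increase depends on relative slopes.
Supply slope: d = 1, Demand slope: b = 2
Buyer's price increase = d * tax / (b + d)
= 1 * 3 / (2 + 1)
= 3 / 3 = 1

1


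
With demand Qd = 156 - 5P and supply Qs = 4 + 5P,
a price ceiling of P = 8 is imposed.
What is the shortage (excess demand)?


At P = 8:
Qd = 156 - 5*8 = 116
Qs = 4 + 5*8 = 44
Shortage = Qd - Qs = 116 - 44 = 72

72


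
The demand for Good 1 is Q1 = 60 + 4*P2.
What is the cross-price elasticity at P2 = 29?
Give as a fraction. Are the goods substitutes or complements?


dQ1/dP2 = 4
At P2 = 29: Q1 = 60 + 4*29 = 176
Exy = (dQ1/dP2)(P2/Q1) = 4 * 29 / 176 = 29/44
Since Exy > 0, the goods are substitutes.

29/44 (substitutes)


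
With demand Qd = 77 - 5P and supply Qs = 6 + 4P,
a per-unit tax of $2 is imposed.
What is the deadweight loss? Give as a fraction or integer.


Pre-tax equilibrium quantity: Q* = 338/9
Post-tax equilibrium quantity: Q_tax = 298/9
Reduction in quantity: Q* - Q_tax = 40/9
DWL = (1/2) * tax * (Q* - Q_tax)
DWL = (1/2) * 2 * 40/9 = 40/9

40/9


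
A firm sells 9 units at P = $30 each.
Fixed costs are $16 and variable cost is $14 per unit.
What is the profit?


Total Revenue = P * Q = 30 * 9 = $270
Total Cost = FC + VC*Q = 16 + 14*9 = $142
Profit = TR - TC = 270 - 142 = $128

$128


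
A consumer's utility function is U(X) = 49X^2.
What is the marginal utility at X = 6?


MU = dU/dX = 49*2*X^(2-1)
MU = 98*X^1
At X = 6:
MU = 98 * 6^1
MU = 98 * 6 = 588

588


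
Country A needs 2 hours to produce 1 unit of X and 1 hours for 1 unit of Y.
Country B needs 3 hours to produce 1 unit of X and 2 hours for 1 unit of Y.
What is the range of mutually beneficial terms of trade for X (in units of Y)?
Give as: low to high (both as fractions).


Opportunity cost of X for Country A = hours_X / hours_Y = 2/1 = 2 units of Y
Opportunity cost of X for Country B = hours_X / hours_Y = 3/2 = 3/2 units of Y
Terms of trade must be between the two opportunity costs.
Range: 3/2 to 2

3/2 to 2


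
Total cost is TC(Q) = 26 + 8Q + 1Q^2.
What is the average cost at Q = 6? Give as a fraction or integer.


TC(6) = 26 + 8*6 + 1*6^2
TC(6) = 26 + 48 + 36 = 110
AC = TC/Q = 110/6 = 55/3

55/3


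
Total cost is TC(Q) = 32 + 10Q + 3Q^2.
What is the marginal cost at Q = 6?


MC = dTC/dQ = 10 + 2*3*Q
At Q = 6:
MC = 10 + 6*6
MC = 10 + 36 = 46

46


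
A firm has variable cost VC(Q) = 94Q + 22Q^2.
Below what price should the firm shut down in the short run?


AVC(Q) = VC(Q)/Q = 94 + 22Q
AVC is increasing in Q, so minimum AVC is at Q -> 0+.
Min AVC = 94
The firm should shut down if P < 94.

94


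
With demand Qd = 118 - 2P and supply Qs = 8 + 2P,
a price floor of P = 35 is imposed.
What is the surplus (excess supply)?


At P = 35:
Qd = 118 - 2*35 = 48
Qs = 8 + 2*35 = 78
Surplus = Qs - Qd = 78 - 48 = 30

30


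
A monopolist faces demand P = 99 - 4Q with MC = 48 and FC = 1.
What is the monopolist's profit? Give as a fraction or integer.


MR = MC: 99 - 8Q = 48
Q* = 51/8
P* = 99 - 4*51/8 = 147/2
Profit = (P* - MC)*Q* - FC
= (147/2 - 48)*51/8 - 1
= 51/2*51/8 - 1
= 2601/16 - 1 = 2585/16

2585/16


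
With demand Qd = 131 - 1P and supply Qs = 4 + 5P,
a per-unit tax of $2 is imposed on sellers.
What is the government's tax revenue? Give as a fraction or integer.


With tax on sellers, new supply: Qs' = 4 + 5(P - 2)
= 5P - 6
New equilibrium quantity:
Q_new = 649/6
Tax revenue = tax * Q_new = 2 * 649/6 = 649/3

649/3


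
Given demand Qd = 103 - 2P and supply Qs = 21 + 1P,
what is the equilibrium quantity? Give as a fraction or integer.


First find equilibrium price:
103 - 2P = 21 + 1P
P* = 82/3 = 82/3
Then substitute into demand:
Q* = 103 - 2 * 82/3 = 145/3

145/3


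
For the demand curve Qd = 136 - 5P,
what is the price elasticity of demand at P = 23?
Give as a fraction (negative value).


dQ/dP = -5
At P = 23: Q = 136 - 5*23 = 21
E = (dQ/dP)(P/Q) = (-5)(23/21) = -115/21

-115/21


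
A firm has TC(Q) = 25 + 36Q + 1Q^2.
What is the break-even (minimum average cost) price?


AC(Q) = 25/Q + 36 + 1Q
To minimize: dAC/dQ = -25/Q^2 + 1 = 0
Q^2 = 25/1 = 25
Q* = 5
Min AC = 25/5 + 36 + 1*5
Min AC = 5 + 36 + 5 = 46

46


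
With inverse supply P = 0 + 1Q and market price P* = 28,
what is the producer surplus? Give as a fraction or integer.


Minimum supply price (at Q=0): P_min = 0
Quantity supplied at P* = 28:
Q* = (28 - 0)/1 = 28
PS = (1/2) * Q* * (P* - P_min)
PS = (1/2) * 28 * (28 - 0)
PS = (1/2) * 28 * 28 = 392

392


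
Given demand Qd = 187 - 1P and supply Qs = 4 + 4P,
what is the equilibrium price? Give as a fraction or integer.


At equilibrium, Qd = Qs.
187 - 1P = 4 + 4P
187 - 4 = 1P + 4P
183 = 5P
P* = 183/5 = 183/5

183/5


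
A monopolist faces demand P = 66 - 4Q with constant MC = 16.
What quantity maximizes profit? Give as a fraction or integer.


TR = P*Q = (66 - 4Q)Q = 66Q - 4Q^2
MR = dTR/dQ = 66 - 8Q
Set MR = MC:
66 - 8Q = 16
50 = 8Q
Q* = 50/8 = 25/4

25/4


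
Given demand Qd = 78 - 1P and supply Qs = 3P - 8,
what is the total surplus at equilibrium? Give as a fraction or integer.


Find equilibrium: 78 - 1P = 3P - 8
78 + 8 = 4P
P* = 86/4 = 43/2
Q* = 3*43/2 - 8 = 113/2
Inverse demand: P = 78 - Q/1, so P_max = 78
Inverse supply: P = 8/3 + Q/3, so P_min = 8/3
CS = (1/2) * 113/2 * (78 - 43/2) = 12769/8
PS = (1/2) * 113/2 * (43/2 - 8/3) = 12769/24
TS = CS + PS = 12769/8 + 12769/24 = 12769/6

12769/6


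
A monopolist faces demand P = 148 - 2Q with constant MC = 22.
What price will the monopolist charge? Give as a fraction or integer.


MR = 148 - 4Q
Set MR = MC: 148 - 4Q = 22
Q* = 63/2
Substitute into demand:
P* = 148 - 2*63/2 = 85

85


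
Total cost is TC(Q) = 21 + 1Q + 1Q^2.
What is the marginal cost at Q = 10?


MC = dTC/dQ = 1 + 2*1*Q
At Q = 10:
MC = 1 + 2*10
MC = 1 + 20 = 21

21


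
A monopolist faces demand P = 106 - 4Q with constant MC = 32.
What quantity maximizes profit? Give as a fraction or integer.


TR = P*Q = (106 - 4Q)Q = 106Q - 4Q^2
MR = dTR/dQ = 106 - 8Q
Set MR = MC:
106 - 8Q = 32
74 = 8Q
Q* = 74/8 = 37/4

37/4


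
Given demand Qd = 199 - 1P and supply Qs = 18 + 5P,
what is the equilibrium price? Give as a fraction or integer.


At equilibrium, Qd = Qs.
199 - 1P = 18 + 5P
199 - 18 = 1P + 5P
181 = 6P
P* = 181/6 = 181/6

181/6


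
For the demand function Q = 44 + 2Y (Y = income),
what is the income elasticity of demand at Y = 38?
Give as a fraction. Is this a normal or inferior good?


dQ/dY = 2
At Y = 38: Q = 44 + 2*38 = 120
Ey = (dQ/dY)(Y/Q) = 2 * 38 / 120 = 19/30
Since Ey > 0, this is a normal good.

19/30 (normal good)


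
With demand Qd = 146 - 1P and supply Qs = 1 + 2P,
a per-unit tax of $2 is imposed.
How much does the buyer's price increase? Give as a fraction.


With a per-unit tax, the buyer's price increase depends on relative slopes.
Supply slope: d = 2, Demand slope: b = 1
Buyer's price increase = d * tax / (b + d)
= 2 * 2 / (1 + 2)
= 4 / 3 = 4/3

4/3


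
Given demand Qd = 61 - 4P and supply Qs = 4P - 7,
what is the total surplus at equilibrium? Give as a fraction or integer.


Find equilibrium: 61 - 4P = 4P - 7
61 + 7 = 8P
P* = 68/8 = 17/2
Q* = 4*17/2 - 7 = 27
Inverse demand: P = 61/4 - Q/4, so P_max = 61/4
Inverse supply: P = 7/4 + Q/4, so P_min = 7/4
CS = (1/2) * 27 * (61/4 - 17/2) = 729/8
PS = (1/2) * 27 * (17/2 - 7/4) = 729/8
TS = CS + PS = 729/8 + 729/8 = 729/4

729/4


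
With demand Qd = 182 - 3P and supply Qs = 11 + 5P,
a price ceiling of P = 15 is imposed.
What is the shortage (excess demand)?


At P = 15:
Qd = 182 - 3*15 = 137
Qs = 11 + 5*15 = 86
Shortage = Qd - Qs = 137 - 86 = 51

51


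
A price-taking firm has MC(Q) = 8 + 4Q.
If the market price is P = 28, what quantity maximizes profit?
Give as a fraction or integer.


In perfect competition, profit is maximized where P = MC.
28 = 8 + 4Q
20 = 4Q
Q* = 20/4 = 5

5


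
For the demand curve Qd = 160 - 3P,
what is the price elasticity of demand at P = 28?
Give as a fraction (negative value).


dQ/dP = -3
At P = 28: Q = 160 - 3*28 = 76
E = (dQ/dP)(P/Q) = (-3)(28/76) = -21/19

-21/19


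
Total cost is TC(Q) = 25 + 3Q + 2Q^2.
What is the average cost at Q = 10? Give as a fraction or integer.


TC(10) = 25 + 3*10 + 2*10^2
TC(10) = 25 + 30 + 200 = 255
AC = TC/Q = 255/10 = 51/2

51/2


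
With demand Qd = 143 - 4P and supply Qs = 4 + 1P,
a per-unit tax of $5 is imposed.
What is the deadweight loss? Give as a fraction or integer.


Pre-tax equilibrium quantity: Q* = 159/5
Post-tax equilibrium quantity: Q_tax = 139/5
Reduction in quantity: Q* - Q_tax = 4
DWL = (1/2) * tax * (Q* - Q_tax)
DWL = (1/2) * 5 * 4 = 10

10


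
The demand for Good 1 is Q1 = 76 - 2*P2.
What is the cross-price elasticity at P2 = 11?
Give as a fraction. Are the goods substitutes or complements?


dQ1/dP2 = -2
At P2 = 11: Q1 = 76 - 2*11 = 54
Exy = (dQ1/dP2)(P2/Q1) = -2 * 11 / 54 = -11/27
Since Exy < 0, the goods are complements.

-11/27 (complements)


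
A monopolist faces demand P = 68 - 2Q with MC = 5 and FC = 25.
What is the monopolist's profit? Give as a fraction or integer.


MR = MC: 68 - 4Q = 5
Q* = 63/4
P* = 68 - 2*63/4 = 73/2
Profit = (P* - MC)*Q* - FC
= (73/2 - 5)*63/4 - 25
= 63/2*63/4 - 25
= 3969/8 - 25 = 3769/8

3769/8


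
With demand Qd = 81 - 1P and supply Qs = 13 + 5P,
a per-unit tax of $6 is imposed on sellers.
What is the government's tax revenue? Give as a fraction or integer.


With tax on sellers, new supply: Qs' = 13 + 5(P - 6)
= 5P - 17
New equilibrium quantity:
Q_new = 194/3
Tax revenue = tax * Q_new = 6 * 194/3 = 388

388


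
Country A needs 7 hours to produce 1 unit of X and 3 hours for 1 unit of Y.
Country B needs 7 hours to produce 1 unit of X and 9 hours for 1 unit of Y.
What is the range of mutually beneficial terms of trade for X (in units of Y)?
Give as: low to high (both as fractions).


Opportunity cost of X for Country A = hours_X / hours_Y = 7/3 = 7/3 units of Y
Opportunity cost of X for Country B = hours_X / hours_Y = 7/9 = 7/9 units of Y
Terms of trade must be between the two opportunity costs.
Range: 7/9 to 7/3

7/9 to 7/3


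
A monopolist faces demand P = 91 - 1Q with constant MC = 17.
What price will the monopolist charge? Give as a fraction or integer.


MR = 91 - 2Q
Set MR = MC: 91 - 2Q = 17
Q* = 37
Substitute into demand:
P* = 91 - 1*37 = 54

54


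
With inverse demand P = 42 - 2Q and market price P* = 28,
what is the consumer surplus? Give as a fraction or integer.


Maximum willingness to pay (at Q=0): P_max = 42
Quantity demanded at P* = 28:
Q* = (42 - 28)/2 = 7
CS = (1/2) * Q* * (P_max - P*)
CS = (1/2) * 7 * (42 - 28)
CS = (1/2) * 7 * 14 = 49

49


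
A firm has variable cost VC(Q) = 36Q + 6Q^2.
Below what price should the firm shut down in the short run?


AVC(Q) = VC(Q)/Q = 36 + 6Q
AVC is increasing in Q, so minimum AVC is at Q -> 0+.
Min AVC = 36
The firm should shut down if P < 36.

36


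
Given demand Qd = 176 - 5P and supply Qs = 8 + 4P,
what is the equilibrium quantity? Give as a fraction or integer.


First find equilibrium price:
176 - 5P = 8 + 4P
P* = 168/9 = 56/3
Then substitute into demand:
Q* = 176 - 5 * 56/3 = 248/3

248/3


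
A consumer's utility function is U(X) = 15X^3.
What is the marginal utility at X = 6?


MU = dU/dX = 15*3*X^(3-1)
MU = 45*X^2
At X = 6:
MU = 45 * 6^2
MU = 45 * 36 = 1620

1620


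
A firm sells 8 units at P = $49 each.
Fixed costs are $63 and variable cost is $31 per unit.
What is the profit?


Total Revenue = P * Q = 49 * 8 = $392
Total Cost = FC + VC*Q = 63 + 31*8 = $311
Profit = TR - TC = 392 - 311 = $81

$81


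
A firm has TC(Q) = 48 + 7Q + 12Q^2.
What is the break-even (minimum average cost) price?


AC(Q) = 48/Q + 7 + 12Q
To minimize: dAC/dQ = -48/Q^2 + 12 = 0
Q^2 = 48/12 = 4
Q* = 2
Min AC = 48/2 + 7 + 12*2
Min AC = 24 + 7 + 24 = 55

55


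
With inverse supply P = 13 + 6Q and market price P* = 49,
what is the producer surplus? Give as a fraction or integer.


Minimum supply price (at Q=0): P_min = 13
Quantity supplied at P* = 49:
Q* = (49 - 13)/6 = 6
PS = (1/2) * Q* * (P* - P_min)
PS = (1/2) * 6 * (49 - 13)
PS = (1/2) * 6 * 36 = 108

108


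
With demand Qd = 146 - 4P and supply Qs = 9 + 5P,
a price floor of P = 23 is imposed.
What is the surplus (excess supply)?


At P = 23:
Qd = 146 - 4*23 = 54
Qs = 9 + 5*23 = 124
Surplus = Qs - Qd = 124 - 54 = 70

70


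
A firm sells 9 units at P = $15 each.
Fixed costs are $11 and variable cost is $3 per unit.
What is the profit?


Total Revenue = P * Q = 15 * 9 = $135
Total Cost = FC + VC*Q = 11 + 3*9 = $38
Profit = TR - TC = 135 - 38 = $97

$97


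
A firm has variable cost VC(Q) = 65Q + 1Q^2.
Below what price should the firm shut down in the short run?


AVC(Q) = VC(Q)/Q = 65 + 1Q
AVC is increasing in Q, so minimum AVC is at Q -> 0+.
Min AVC = 65
The firm should shut down if P < 65.

65


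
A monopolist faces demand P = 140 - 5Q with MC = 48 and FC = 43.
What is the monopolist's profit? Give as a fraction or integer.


MR = MC: 140 - 10Q = 48
Q* = 46/5
P* = 140 - 5*46/5 = 94
Profit = (P* - MC)*Q* - FC
= (94 - 48)*46/5 - 43
= 46*46/5 - 43
= 2116/5 - 43 = 1901/5

1901/5


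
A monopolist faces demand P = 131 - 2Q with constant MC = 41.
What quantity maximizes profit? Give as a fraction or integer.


TR = P*Q = (131 - 2Q)Q = 131Q - 2Q^2
MR = dTR/dQ = 131 - 4Q
Set MR = MC:
131 - 4Q = 41
90 = 4Q
Q* = 90/4 = 45/2

45/2


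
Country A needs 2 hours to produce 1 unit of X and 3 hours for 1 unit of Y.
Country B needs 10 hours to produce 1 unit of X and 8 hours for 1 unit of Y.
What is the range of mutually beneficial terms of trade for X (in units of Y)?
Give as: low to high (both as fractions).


Opportunity cost of X for Country A = hours_X / hours_Y = 2/3 = 2/3 units of Y
Opportunity cost of X for Country B = hours_X / hours_Y = 10/8 = 5/4 units of Y
Terms of trade must be between the two opportunity costs.
Range: 2/3 to 5/4

2/3 to 5/4


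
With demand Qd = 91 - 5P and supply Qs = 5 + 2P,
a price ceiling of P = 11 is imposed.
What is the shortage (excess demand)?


At P = 11:
Qd = 91 - 5*11 = 36
Qs = 5 + 2*11 = 27
Shortage = Qd - Qs = 36 - 27 = 9

9


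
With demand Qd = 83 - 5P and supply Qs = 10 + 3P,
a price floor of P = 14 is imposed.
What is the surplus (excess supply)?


At P = 14:
Qd = 83 - 5*14 = 13
Qs = 10 + 3*14 = 52
Surplus = Qs - Qd = 52 - 13 = 39

39


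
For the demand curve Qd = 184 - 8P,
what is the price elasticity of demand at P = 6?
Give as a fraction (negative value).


dQ/dP = -8
At P = 6: Q = 184 - 8*6 = 136
E = (dQ/dP)(P/Q) = (-8)(6/136) = -6/17

-6/17


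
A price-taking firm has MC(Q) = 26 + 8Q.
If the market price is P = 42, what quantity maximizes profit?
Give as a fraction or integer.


In perfect competition, profit is maximized where P = MC.
42 = 26 + 8Q
16 = 8Q
Q* = 16/8 = 2

2


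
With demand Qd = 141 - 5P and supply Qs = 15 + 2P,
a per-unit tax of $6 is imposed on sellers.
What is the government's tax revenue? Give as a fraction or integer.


With tax on sellers, new supply: Qs' = 15 + 2(P - 6)
= 3 + 2P
New equilibrium quantity:
Q_new = 297/7
Tax revenue = tax * Q_new = 6 * 297/7 = 1782/7

1782/7


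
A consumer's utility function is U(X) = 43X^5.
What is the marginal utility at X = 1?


MU = dU/dX = 43*5*X^(5-1)
MU = 215*X^4
At X = 1:
MU = 215 * 1^4
MU = 215 * 1 = 215

215


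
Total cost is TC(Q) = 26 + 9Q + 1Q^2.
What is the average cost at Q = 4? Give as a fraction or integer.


TC(4) = 26 + 9*4 + 1*4^2
TC(4) = 26 + 36 + 16 = 78
AC = TC/Q = 78/4 = 39/2

39/2


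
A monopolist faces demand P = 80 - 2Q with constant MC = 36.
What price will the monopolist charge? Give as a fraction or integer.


MR = 80 - 4Q
Set MR = MC: 80 - 4Q = 36
Q* = 11
Substitute into demand:
P* = 80 - 2*11 = 58

58


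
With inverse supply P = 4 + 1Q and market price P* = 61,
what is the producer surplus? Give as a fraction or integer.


Minimum supply price (at Q=0): P_min = 4
Quantity supplied at P* = 61:
Q* = (61 - 4)/1 = 57
PS = (1/2) * Q* * (P* - P_min)
PS = (1/2) * 57 * (61 - 4)
PS = (1/2) * 57 * 57 = 3249/2

3249/2


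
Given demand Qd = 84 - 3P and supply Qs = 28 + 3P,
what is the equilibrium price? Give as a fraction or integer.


At equilibrium, Qd = Qs.
84 - 3P = 28 + 3P
84 - 28 = 3P + 3P
56 = 6P
P* = 56/6 = 28/3

28/3


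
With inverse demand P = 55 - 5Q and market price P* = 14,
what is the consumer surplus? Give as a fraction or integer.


Maximum willingness to pay (at Q=0): P_max = 55
Quantity demanded at P* = 14:
Q* = (55 - 14)/5 = 41/5
CS = (1/2) * Q* * (P_max - P*)
CS = (1/2) * 41/5 * (55 - 14)
CS = (1/2) * 41/5 * 41 = 1681/10

1681/10


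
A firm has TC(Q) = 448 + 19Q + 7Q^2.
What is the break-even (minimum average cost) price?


AC(Q) = 448/Q + 19 + 7Q
To minimize: dAC/dQ = -448/Q^2 + 7 = 0
Q^2 = 448/7 = 64
Q* = 8
Min AC = 448/8 + 19 + 7*8
Min AC = 56 + 19 + 56 = 131

131


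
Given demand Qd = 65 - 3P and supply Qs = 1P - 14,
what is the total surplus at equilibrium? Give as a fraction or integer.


Find equilibrium: 65 - 3P = 1P - 14
65 + 14 = 4P
P* = 79/4 = 79/4
Q* = 1*79/4 - 14 = 23/4
Inverse demand: P = 65/3 - Q/3, so P_max = 65/3
Inverse supply: P = 14 + Q/1, so P_min = 14
CS = (1/2) * 23/4 * (65/3 - 79/4) = 529/96
PS = (1/2) * 23/4 * (79/4 - 14) = 529/32
TS = CS + PS = 529/96 + 529/32 = 529/24

529/24


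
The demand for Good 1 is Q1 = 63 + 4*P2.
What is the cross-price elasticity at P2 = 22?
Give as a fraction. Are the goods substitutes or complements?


dQ1/dP2 = 4
At P2 = 22: Q1 = 63 + 4*22 = 151
Exy = (dQ1/dP2)(P2/Q1) = 4 * 22 / 151 = 88/151
Since Exy > 0, the goods are substitutes.

88/151 (substitutes)


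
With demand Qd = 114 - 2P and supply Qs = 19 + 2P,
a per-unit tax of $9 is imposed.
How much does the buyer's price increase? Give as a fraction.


With a per-unit tax, the buyer's price increase depends on relative slopes.
Supply slope: d = 2, Demand slope: b = 2
Buyer's price increase = d * tax / (b + d)
= 2 * 9 / (2 + 2)
= 18 / 4 = 9/2

9/2


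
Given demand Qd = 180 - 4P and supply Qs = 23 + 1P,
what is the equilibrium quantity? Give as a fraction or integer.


First find equilibrium price:
180 - 4P = 23 + 1P
P* = 157/5 = 157/5
Then substitute into demand:
Q* = 180 - 4 * 157/5 = 272/5

272/5


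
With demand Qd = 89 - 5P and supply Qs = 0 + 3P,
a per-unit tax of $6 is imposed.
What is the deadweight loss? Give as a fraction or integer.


Pre-tax equilibrium quantity: Q* = 267/8
Post-tax equilibrium quantity: Q_tax = 177/8
Reduction in quantity: Q* - Q_tax = 45/4
DWL = (1/2) * tax * (Q* - Q_tax)
DWL = (1/2) * 6 * 45/4 = 135/4

135/4


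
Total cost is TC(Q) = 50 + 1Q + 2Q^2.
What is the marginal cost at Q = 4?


MC = dTC/dQ = 1 + 2*2*Q
At Q = 4:
MC = 1 + 4*4
MC = 1 + 16 = 17

17


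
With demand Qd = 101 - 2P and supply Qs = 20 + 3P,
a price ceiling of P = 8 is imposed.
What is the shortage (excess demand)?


At P = 8:
Qd = 101 - 2*8 = 85
Qs = 20 + 3*8 = 44
Shortage = Qd - Qs = 85 - 44 = 41

41


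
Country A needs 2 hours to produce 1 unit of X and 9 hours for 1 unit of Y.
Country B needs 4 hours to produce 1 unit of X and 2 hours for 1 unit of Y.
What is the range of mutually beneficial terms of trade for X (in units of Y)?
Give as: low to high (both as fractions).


Opportunity cost of X for Country A = hours_X / hours_Y = 2/9 = 2/9 units of Y
Opportunity cost of X for Country B = hours_X / hours_Y = 4/2 = 2 units of Y
Terms of trade must be between the two opportunity costs.
Range: 2/9 to 2

2/9 to 2


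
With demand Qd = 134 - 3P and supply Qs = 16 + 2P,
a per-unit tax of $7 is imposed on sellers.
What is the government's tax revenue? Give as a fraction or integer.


With tax on sellers, new supply: Qs' = 16 + 2(P - 7)
= 2 + 2P
New equilibrium quantity:
Q_new = 274/5
Tax revenue = tax * Q_new = 7 * 274/5 = 1918/5

1918/5


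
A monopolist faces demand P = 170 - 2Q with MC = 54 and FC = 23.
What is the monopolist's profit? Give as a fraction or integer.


MR = MC: 170 - 4Q = 54
Q* = 29
P* = 170 - 2*29 = 112
Profit = (P* - MC)*Q* - FC
= (112 - 54)*29 - 23
= 58*29 - 23
= 1682 - 23 = 1659

1659
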